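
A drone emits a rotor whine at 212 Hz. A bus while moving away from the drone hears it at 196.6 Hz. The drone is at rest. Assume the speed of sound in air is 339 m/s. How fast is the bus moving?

24.6 m/s

f' = f · (v − v_o)/v ⇒ v_o = v · |f'/f − 1|.
v_o = 339 × |196.6/212 − 1| = 339 × 0.07264 ≈ 24.6 m/s.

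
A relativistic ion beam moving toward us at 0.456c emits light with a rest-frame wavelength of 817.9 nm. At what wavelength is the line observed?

Relativistic Doppler for wavelength: λ' = λ₀ · √((1 − β)/(1 + β)).
λ' = 817.9 × √(0.5440/1.4560) = 817.9 × 0.61125 ≈ 499.9 nm.

499.9 nm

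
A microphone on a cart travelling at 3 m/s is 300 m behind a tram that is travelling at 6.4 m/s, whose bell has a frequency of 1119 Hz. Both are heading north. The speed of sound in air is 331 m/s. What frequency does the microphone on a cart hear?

1108 Hz

The microphone on a cart is behind, so the tram is moving away from it while the microphone on a cart is moving toward the tram.
With source receding and observer approaching, f' = f · (v + v_o)/(v + v_s).
f' = 1119 × (331 + 3)/(331 + 6.4) = 1119 × 334/337.4 ≈ 1108 Hz.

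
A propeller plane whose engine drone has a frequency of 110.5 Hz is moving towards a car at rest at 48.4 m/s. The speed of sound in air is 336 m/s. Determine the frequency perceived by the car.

129 Hz

Only the source moves, toward the listener, so f' = f · v/(v − v_s).
f' = 110.5 × 336/(336 − 48.4) = 110.5 × 336/287.6 ≈ 129 Hz.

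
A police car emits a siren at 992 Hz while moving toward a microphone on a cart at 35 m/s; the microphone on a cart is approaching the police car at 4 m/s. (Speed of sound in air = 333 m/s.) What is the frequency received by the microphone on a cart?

1122 Hz

Both move, so f' = f · (v + v_o)/(v − v_s).
f' = 992 × (333 + 4)/(333 − 35) = 992 × 337/298 ≈ 1122 Hz.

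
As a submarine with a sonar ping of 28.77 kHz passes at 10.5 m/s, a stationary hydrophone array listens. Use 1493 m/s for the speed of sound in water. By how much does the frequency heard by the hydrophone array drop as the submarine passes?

0.405 kHz

Approaching: f₁ = f · v/(v − v_s) = 28.77 × 1493/1482.5 ≈ 28.974 kHz.
Receding: f₂ = f · v/(v + v_s) = 28.77 × 1493/1503.5 ≈ 28.569 kHz.
Drop: f₁ − f₂ = 2f·v·v_s/(v² − v_s²) = 2 × 28.77 × 1493 × 10.5/(1493² − 10.5²) ≈ 0.405 kHz.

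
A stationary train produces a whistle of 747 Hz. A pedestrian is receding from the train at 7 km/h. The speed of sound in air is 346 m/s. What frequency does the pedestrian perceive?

7 km/h = 1.944 m/s.
Moving observer, stationary source: f' = f · (v − v_o)/v.
f' = 747 × (346 − 1.944)/346 = 747 × 344.06/346 ≈ 743 Hz.

743 Hz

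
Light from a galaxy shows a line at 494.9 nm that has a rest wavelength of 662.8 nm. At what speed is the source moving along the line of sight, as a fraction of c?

0.284

λ'/λ₀ = 0.7467 < 1 (blueshift), so the source is approaching.
λ'/λ₀ = √((1 − β)/(1 + β)) for an approaching source ⇒ β = (1 − r²)/(1 + r²) with r = λ'/λ₀.
β = (1 − 0.5575)/(1 + 0.5575) ≈ 0.284.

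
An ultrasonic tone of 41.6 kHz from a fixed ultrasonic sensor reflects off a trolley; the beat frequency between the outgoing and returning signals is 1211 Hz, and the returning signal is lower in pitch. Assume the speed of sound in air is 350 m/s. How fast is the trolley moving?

5.2 m/s

Double Doppler shift off a moving reflector: f₂ = f₀ · (v + u)/(v − u) (u > 0 toward emitter).
Returning signal is lower, so f₂ = f₀ − Δf = 41600 − 1211 = 40389 Hz.
Rearranging, u = v · (f₂ − f₀)/(f₂ + f₀) = 350 × -1211/81989 ≈ -5.2 m/s.
So the trolley is moving at 5.2 m/s away from the emitter.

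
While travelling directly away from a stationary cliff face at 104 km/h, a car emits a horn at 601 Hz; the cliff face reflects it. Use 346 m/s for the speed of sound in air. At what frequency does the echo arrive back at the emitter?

104 km/h = 28.89 m/s.
The cliff face receives the sound from a moving source: f₁ = f₀ · v/(v + v_e) = 601 × 346/374.89 ≈ 555 Hz.
On the return leg the car is a moving observer: f₂ = f₁ · (v − v_e)/v = 555 × 317.11/346 ≈ 508 Hz.
Equivalently f₂ = f₀ · (v − v_e)/(v + v_e).

508 Hz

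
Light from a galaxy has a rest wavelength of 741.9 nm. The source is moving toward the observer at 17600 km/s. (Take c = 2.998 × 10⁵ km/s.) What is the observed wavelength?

699.6 nm

β = v/c = 17600/299800 = 0.0587.
Relativistic Doppler for wavelength: λ' = λ₀ · √((1 − β)/(1 + β)).
λ' = 741.9 × √(0.9413/1.0587) = 741.9 × 0.94292 ≈ 699.6 nm.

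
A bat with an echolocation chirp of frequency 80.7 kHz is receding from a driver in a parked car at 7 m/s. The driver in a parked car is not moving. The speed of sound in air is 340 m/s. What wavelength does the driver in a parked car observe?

4.30 mm

Only the source moves, away from the listener, so f' = f · v/(v + v_s).
f' = 80.7 × 340/(340 + 7) ≈ 79.1 kHz.
λ' = v/f' = 340/79072 ≈ 4.30 mm.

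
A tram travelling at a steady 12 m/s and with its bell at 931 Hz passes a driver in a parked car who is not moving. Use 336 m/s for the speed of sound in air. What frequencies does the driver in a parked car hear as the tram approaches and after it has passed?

Approaching: f₁ = f · v/(v − v_s) = 931 × 336/324 ≈ 965 Hz.
Receding: f₂ = f · v/(v + v_s) = 931 × 336/348 ≈ 899 Hz.

965 Hz approaching; 899 Hz receding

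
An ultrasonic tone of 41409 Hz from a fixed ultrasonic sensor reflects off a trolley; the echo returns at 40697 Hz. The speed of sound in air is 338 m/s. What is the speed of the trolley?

2.93 m/s

Double Doppler shift off a moving reflector: f₂ = f₀ · (v + u)/(v − u) (u > 0 toward emitter).
Rearranging, u = v · (f₂ − f₀)/(f₂ + f₀) = 338 × -712/82106 ≈ -2.93 m/s.
So the trolley is moving at 2.93 m/s away from the emitter.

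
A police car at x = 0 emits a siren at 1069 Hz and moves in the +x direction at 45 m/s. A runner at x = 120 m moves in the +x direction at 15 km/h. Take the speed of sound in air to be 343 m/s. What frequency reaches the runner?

1215 Hz

15 km/h = 4.167 m/s.
The observer lies on the +x side, so the source is heading toward the observer and the observer is heading away from the source.
With source approaching and observer receding, f' = f · (v − v_o)/(v − v_s).
f' = 1069 × (343 − 4.167)/(343 − 45) = 1069 × 338.83/298 ≈ 1215 Hz.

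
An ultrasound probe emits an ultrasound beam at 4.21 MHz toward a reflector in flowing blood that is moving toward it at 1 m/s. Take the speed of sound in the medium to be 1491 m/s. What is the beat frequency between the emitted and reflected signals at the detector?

The reflector in flowing blood first receives the wave as a moving observer: f₁ = f₀ · (v + u)/v = 4.21 × (1491 + 1)/1491 ≈ 4.21282 MHz.
The reflection then acts as a moving source: f₂ = f₁ · v/(v − u) ≈ 4.21565 MHz.
Beat frequency (with f₀ = 4210000 Hz): |f₂ − f₀| = 2u·f₀/(v − u) = 2 × 1 × 4210000/1490 ≈ 5651 Hz.

5651 Hz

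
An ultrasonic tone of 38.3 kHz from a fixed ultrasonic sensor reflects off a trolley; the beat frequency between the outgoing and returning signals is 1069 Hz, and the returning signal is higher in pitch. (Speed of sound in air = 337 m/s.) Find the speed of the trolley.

Double Doppler shift off a moving reflector: f₂ = f₀ · (v + u)/(v − u) (u > 0 toward emitter).
Returning signal is higher, so f₂ = f₀ + Δf = 38300 + 1069 = 39369 Hz.
Rearranging, u = v · (f₂ − f₀)/(f₂ + f₀) = 337 × 1069/77669 ≈ 4.6 m/s.
So the trolley is moving at 4.6 m/s toward the emitter.

4.6 m/s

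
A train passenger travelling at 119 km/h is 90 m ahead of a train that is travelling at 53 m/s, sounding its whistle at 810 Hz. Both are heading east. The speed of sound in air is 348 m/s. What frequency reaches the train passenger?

865 Hz

119 km/h = 33.06 m/s.
The train passenger is ahead, so the train is moving toward it while the train passenger is moving away from the train.
With source approaching and observer receding, f' = f · (v − v_o)/(v − v_s).
f' = 810 × (348 − 33.06)/(348 − 53) = 810 × 314.94/295 ≈ 865 Hz.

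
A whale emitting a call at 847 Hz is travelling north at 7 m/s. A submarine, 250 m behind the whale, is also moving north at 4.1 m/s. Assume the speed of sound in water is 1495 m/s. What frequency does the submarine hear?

845 Hz

The submarine is behind, so the whale is moving away from it while the submarine is moving toward the whale.
With source receding and observer approaching, f' = f · (v + v_o)/(v + v_s).
f' = 847 × (1495 + 4.1)/(1495 + 7) = 847 × 1499.1/1502 ≈ 845 Hz.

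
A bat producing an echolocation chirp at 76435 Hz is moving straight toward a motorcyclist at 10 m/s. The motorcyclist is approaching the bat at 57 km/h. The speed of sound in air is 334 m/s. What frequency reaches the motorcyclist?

57 km/h = 15.83 m/s.
General Doppler shift: f' = f · (v + v_o)/(v − v_s).
f' = 76435 × (334 + 15.83)/(334 − 10) = 76435 × 349.83/324 ≈ 82529 Hz.

82529 Hz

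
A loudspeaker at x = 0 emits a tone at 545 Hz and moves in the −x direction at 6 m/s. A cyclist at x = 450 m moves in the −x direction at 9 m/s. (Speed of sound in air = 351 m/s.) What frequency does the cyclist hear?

550 Hz

The observer lies on the +x side, so the source is heading away from the observer and the observer is heading toward the source.
General Doppler shift: f' = f · (v + v_o)/(v + v_s).
f' = 545 × (351 + 9)/(351 + 6) = 545 × 360/357 ≈ 550 Hz.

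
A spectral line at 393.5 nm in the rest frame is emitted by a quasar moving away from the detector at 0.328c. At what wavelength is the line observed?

553.2 nm

Relativistic Doppler for wavelength: λ' = λ₀ · √((1 + β)/(1 − β)).
λ' = 393.5 × √(1.3280/0.6720) = 393.5 × 1.40577 ≈ 553.2 nm.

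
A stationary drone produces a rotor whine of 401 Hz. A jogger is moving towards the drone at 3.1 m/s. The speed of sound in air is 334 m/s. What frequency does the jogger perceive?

Only the observer moves, toward the source, so f' = f · (v + v_o)/v.
f' = 401 × (334 + 3.1)/334 = 401 × 337.1/334 ≈ 405 Hz.

405 Hz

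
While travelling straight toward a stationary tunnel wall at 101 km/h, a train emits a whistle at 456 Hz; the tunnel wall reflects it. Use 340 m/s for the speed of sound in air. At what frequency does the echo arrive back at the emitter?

538 Hz

101 km/h = 28.06 m/s.
The tunnel wall receives the sound from a moving source: f₁ = f₀ · v/(v − v_e) = 456 × 340/311.94 ≈ 497 Hz.
On the return leg the train is a moving observer: f₂ = f₁ · (v + v_e)/v = 497 × 368.06/340 ≈ 538 Hz.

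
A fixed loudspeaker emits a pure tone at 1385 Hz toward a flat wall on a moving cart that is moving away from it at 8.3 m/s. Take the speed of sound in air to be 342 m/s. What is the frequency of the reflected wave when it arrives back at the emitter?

1319 Hz

The flat wall on a moving cart first receives the wave as a moving observer: f₁ = f₀ · (v − u)/v = 1385 × (342 − 8.3)/342 ≈ 1351 Hz.
On reflection it acts as a source moving away from the stationary detector: f₂ = f₁ · v/(v + u) = 1351 × 342/350.3 ≈ 1319 Hz.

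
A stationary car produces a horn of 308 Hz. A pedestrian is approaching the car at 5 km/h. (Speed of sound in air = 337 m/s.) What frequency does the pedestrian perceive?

5 km/h = 1.389 m/s.
Moving observer, stationary source: f' = f · (v + v_o)/v.
f' = 308 × (337 + 1.389)/337 = 308 × 338.39/337 ≈ 309 Hz.

309 Hz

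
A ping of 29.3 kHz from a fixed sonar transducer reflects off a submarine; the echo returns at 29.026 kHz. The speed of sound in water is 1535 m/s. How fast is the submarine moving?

Double Doppler shift off a moving reflector: f₂ = f₀ · (v + u)/(v − u) (u > 0 toward emitter).
Rearranging, u = v · (f₂ − f₀)/(f₂ + f₀) = 1535 × -0.274/58.326 ≈ -7.2 m/s.
So the submarine is moving at 7.2 m/s away from the emitter.

7.2 m/s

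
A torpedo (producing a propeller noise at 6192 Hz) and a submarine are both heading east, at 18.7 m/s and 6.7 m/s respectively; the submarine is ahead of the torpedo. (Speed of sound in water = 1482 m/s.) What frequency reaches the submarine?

6243 Hz

The submarine is ahead, so the torpedo is moving toward it while the submarine is moving away from the torpedo.
General Doppler shift: f' = f · (v − v_o)/(v − v_s).
f' = 6192 × (1482 − 6.7)/(1482 − 18.7) = 6192 × 1475.3/1463.3 ≈ 6243 Hz.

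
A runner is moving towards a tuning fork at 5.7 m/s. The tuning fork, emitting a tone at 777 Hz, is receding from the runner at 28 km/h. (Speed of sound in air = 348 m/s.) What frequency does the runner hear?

772 Hz

28 km/h = 7.778 m/s.
With source receding and observer approaching, f' = f · (v + v_o)/(v + v_s).
f' = 777 × (348 + 5.7)/(348 + 7.778) = 777 × 353.7/355.78 ≈ 772 Hz.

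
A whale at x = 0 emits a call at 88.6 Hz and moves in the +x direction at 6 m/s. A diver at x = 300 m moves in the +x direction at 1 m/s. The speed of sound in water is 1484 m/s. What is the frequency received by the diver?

89 Hz

The observer lies on the +x side, so the source is heading toward the observer and the observer is heading away from the source.
With source approaching and observer receding, f' = f · (v − v_o)/(v − v_s).
f' = 88.6 × (1484 − 1)/(1484 − 6) = 88.6 × 1483/1478 ≈ 89 Hz.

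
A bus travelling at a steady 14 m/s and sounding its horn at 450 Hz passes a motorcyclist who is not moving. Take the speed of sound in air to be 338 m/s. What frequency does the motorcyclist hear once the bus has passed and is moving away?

Receding: f₂ = f · v/(v + v_s) = 450 × 338/352 ≈ 432 Hz.

432 Hz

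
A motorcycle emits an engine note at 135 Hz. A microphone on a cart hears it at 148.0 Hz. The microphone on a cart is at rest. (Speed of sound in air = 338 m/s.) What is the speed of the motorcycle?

30 m/s

f' > f, so the motorcycle is approaching.
f' = f · v/(v − v_s) ⇒ v_s = v · |1 − f/f'|.
v_s = 338 × |1 − 135/148.0| = 338 × 0.08784 ≈ 30 m/s.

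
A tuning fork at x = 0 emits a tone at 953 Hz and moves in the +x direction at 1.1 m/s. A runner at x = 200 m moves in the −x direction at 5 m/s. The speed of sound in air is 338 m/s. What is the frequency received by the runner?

970 Hz

The observer lies on the +x side, so the source is heading toward the observer and the observer is heading toward the source.
General Doppler shift: f' = f · (v + v_o)/(v − v_s).
f' = 953 × (338 + 5)/(338 − 1.1) = 953 × 343/336.9 ≈ 970 Hz.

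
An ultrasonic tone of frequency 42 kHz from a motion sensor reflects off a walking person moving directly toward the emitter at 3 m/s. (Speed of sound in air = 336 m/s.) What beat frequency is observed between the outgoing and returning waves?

The walking person first receives the wave as a moving observer: f₁ = f₀ · (v + u)/v = 42 × (336 + 3)/336 ≈ 42.375 kHz.
The reflection then acts as a moving source: f₂ = f₁ · v/(v − u) ≈ 42.757 kHz.
Equivalently f₂ = f₀ · (v + u)/(v − u).
Beat frequency (with f₀ = 42000 Hz): |f₂ − f₀| = 2u·f₀/(v − u) = 2 × 3 × 42000/333 ≈ 757 Hz.

757 Hz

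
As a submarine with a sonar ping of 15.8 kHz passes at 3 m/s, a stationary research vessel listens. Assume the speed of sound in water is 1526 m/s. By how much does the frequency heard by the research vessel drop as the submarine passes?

Approaching: f₁ = f · v/(v − v_s) = 15.8 × 1526/1523 ≈ 15.8311 kHz.
Receding: f₂ = f · v/(v + v_s) = 15.8 × 1526/1529 ≈ 15.7690 kHz.
Drop: f₁ − f₂ = 2f·v·v_s/(v² − v_s²) = 2 × 15.8 × 1526 × 3/(1526² − 3²) ≈ 0.0621 kHz.

0.0621 kHz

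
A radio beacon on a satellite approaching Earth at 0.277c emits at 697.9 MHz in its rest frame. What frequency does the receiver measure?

927.5 MHz

Relativistic Doppler for frequency: f' = f₀ · √((1 + β)/(1 − β)).
f' = 697.9 × √(1.2770/0.7230) = 697.9 × 1.32900 ≈ 927.5 MHz.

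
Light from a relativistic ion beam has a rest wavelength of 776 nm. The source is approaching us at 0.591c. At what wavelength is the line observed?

393.4 nm

Relativistic Doppler for wavelength: λ' = λ₀ · √((1 − β)/(1 + β)).
λ' = 776 × √(0.4090/1.5910) = 776 × 0.50702 ≈ 393.4 nm.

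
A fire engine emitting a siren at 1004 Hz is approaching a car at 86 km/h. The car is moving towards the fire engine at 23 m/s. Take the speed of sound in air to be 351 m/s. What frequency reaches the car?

1148 Hz

86 km/h = 23.89 m/s.
Both move, so f' = f · (v + v_o)/(v − v_s).
f' = 1004 × (351 + 23)/(351 − 23.89) = 1004 × 374/327.11 ≈ 1148 Hz.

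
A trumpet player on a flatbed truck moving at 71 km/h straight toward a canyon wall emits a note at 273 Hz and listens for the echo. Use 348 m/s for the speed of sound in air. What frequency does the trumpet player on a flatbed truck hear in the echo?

306 Hz

71 km/h = 19.72 m/s.
The canyon wall receives the sound from a moving source: f₁ = f₀ · v/(v − v_e) = 273 × 348/328.28 ≈ 289 Hz.
On the return leg the trumpet player on a flatbed truck is a moving observer: f₂ = f₁ · (v + v_e)/v = 289 × 367.72/348 ≈ 306 Hz.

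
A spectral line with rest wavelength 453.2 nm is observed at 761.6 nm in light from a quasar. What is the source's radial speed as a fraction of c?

λ'/λ₀ = 1.6805 > 1 (redshift), so the source is receding.
λ'/λ₀ = √((1 + β)/(1 − β)) for a receding source ⇒ β = (r² − 1)/(r² + 1) with r = λ'/λ₀.
β = (2.8241 − 1)/(2.8241 + 1) ≈ 0.477.

0.477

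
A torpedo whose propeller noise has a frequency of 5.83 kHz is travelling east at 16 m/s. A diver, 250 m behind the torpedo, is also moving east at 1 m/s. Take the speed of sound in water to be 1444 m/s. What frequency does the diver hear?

The diver is behind, so the torpedo is moving away from it while the diver is moving toward the torpedo.
Both move, so f' = f · (v + v_o)/(v + v_s).
f' = 5.83 × (1444 + 1)/(1444 + 16) = 5.83 × 1445/1460 ≈ 5.77 kHz.

5.77 kHz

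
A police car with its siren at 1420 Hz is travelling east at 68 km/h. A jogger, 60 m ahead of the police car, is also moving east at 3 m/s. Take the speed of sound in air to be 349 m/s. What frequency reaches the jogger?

1488 Hz

68 km/h = 18.89 m/s.
The jogger is ahead, so the police car is moving toward it while the jogger is moving away from the police car.
With source approaching and observer receding, f' = f · (v − v_o)/(v − v_s).
f' = 1420 × (349 − 3)/(349 − 18.89) = 1420 × 346/330.11 ≈ 1488 Hz.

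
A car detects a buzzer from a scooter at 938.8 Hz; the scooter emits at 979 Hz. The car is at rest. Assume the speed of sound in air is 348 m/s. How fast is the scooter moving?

14.9 m/s

f' < f, so the scooter is receding.
f' = f · v/(v + v_s) ⇒ v_s = v · |1 − f/f'|.
v_s = 348 × |1 − 979/938.8| = 348 × 0.04282 ≈ 14.9 m/s.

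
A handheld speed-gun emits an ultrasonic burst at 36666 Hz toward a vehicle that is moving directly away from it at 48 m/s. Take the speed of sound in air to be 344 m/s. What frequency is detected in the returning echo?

The vehicle first receives the wave as a moving observer: f₁ = f₀ · (v − u)/v = 36666 × (344 − 48)/344 ≈ 31550 Hz.
On reflection it acts as a source moving away from the stationary detector: f₂ = f₁ · v/(v + u) = 31550 × 344/392 ≈ 27687 Hz.
Equivalently f₂ = f₀ · (v − u)/(v + u).

27687 Hz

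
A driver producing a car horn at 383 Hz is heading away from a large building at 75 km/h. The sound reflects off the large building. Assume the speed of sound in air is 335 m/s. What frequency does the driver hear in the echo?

75 km/h = 20.83 m/s.
The large building receives the sound from a moving source: f₁ = f₀ · v/(v + v_e) = 383 × 335/355.83 ≈ 361 Hz.
On the return leg the driver is a moving observer: f₂ = f₁ · (v − v_e)/v = 361 × 314.17/335 ≈ 338 Hz.

338 Hz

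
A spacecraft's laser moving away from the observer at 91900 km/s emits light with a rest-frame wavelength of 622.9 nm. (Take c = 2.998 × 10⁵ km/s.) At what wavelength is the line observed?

855.0 nm

β = v/c = 91900/299800 = 0.3065.
Relativistic Doppler for wavelength: λ' = λ₀ · √((1 + β)/(1 − β)).
λ' = 622.9 × √(1.3065/0.6935) = 622.9 × 1.37262 ≈ 855.0 nm.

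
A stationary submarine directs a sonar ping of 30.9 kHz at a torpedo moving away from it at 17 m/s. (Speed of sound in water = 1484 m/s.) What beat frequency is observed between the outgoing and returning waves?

The torpedo first receives the wave as a moving observer: f₁ = f₀ · (v − u)/v = 30.9 × (1484 − 17)/1484 ≈ 30.546 kHz.
On reflection it acts as a source moving away from the stationary detector: f₂ = f₁ · v/(v + u) = 30.546 × 1484/1501 ≈ 30.200 kHz.
Beat frequency (with f₀ = 30900 Hz): |f₂ − f₀| = 2u·f₀/(v + u) = 2 × 17 × 30900/1501 ≈ 700 Hz.

700 Hz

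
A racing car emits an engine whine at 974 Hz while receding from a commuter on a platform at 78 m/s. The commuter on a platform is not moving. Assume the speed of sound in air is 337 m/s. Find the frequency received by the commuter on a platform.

Moving source, stationary observer: f' = f · v/(v + v_s) since the source is receding.
f' = 974 × 337/(337 + 78) = 974 × 337/415 ≈ 791 Hz.

791 Hz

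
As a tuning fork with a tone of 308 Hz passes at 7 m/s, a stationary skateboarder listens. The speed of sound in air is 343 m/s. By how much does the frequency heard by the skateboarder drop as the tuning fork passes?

12.6 Hz

Approaching: f₁ = f · v/(v − v_s) = 308 × 343/336 ≈ 314.4 Hz.
Receding: f₂ = f · v/(v + v_s) = 308 × 343/350 ≈ 301.8 Hz.
Drop: f₁ − f₂ = 2f·v·v_s/(v² − v_s²) = 2 × 308 × 343 × 7/(343² − 7²) ≈ 12.6 Hz.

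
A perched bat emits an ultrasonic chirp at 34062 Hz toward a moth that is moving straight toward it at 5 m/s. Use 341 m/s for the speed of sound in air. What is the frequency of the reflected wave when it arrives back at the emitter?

The moth first receives the wave as a moving observer: f₁ = f₀ · (v + u)/v = 34062 × (341 + 5)/341 ≈ 34561 Hz.
The reflection then acts as a moving source: f₂ = f₁ · v/(v − u) ≈ 35076 Hz.

35076 Hz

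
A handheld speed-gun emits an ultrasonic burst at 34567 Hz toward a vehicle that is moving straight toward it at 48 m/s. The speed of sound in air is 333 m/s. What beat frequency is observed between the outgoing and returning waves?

At the vehicle (a moving observer), f₁ = f₀ · (v + u)/v = 34567 × 381/333 ≈ 39550 Hz.
The reflection then acts as a moving source: f₂ = f₁ · v/(v − u) ≈ 46211 Hz.
Equivalently f₂ = f₀ · (v + u)/(v − u).
Beat frequency: |f₂ − f₀| = 2u·f₀/(v − u) = 2 × 48 × 34567/285 ≈ 11644 Hz.

11644 Hz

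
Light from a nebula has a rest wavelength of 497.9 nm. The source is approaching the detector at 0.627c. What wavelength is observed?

238.4 nm

Relativistic Doppler for wavelength: λ' = λ₀ · √((1 − β)/(1 + β)).
λ' = 497.9 × √(0.3730/1.6270) = 497.9 × 0.47881 ≈ 238.4 nm.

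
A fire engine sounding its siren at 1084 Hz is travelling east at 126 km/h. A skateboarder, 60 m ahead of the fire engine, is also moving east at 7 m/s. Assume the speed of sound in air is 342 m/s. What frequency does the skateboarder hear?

1183 Hz

126 km/h = 35 m/s.
The skateboarder is ahead, so the fire engine is moving toward it while the skateboarder is moving away from the fire engine.
Both move, so f' = f · (v − v_o)/(v − v_s).
f' = 1084 × (342 − 7)/(342 − 35) = 1084 × 335/307 ≈ 1183 Hz.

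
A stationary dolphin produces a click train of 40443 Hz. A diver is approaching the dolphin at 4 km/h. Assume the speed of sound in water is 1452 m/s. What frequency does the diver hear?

4 km/h = 1.111 m/s.
Only the observer moves, toward the source, so f' = f · (v + v_o)/v.
f' = 40443 × (1452 + 1.111)/1452 = 40443 × 1453.1/1452 ≈ 40474 Hz.

40474 Hz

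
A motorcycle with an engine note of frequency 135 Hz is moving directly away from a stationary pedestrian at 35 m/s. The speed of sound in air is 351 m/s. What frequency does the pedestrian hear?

123 Hz

With the source moving away from a stationary observer, f' = f · v/(v + v_s).
f' = 135 × 351/(351 + 35) = 135 × 351/386 ≈ 123 Hz.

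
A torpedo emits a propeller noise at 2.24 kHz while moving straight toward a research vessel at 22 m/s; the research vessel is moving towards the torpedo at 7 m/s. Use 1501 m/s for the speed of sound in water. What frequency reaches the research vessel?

2.28 kHz

With source approaching and observer approaching, f' = f · (v + v_o)/(v − v_s).
f' = 2.24 × (1501 + 7)/(1501 − 22) = 2.24 × 1508/1479 ≈ 2.28 kHz.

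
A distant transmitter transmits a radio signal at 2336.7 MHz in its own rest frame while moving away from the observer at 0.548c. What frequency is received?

1262.7 MHz

Relativistic Doppler for frequency: f' = f₀ · √((1 − β)/(1 + β)).
f' = 2336.7 × √(0.4520/1.5480) = 2336.7 × 0.54036 ≈ 1262.7 MHz.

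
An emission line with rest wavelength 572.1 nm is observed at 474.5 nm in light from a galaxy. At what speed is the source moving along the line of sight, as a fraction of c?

0.185c

λ'/λ₀ = 0.8294 < 1 (blueshift), so the source is approaching.
λ'/λ₀ = √((1 − β)/(1 + β)) for an approaching source ⇒ β = (1 − r²)/(1 + r²) with r = λ'/λ₀.
β = (1 − 0.6879)/(1 + 0.6879) ≈ 0.185.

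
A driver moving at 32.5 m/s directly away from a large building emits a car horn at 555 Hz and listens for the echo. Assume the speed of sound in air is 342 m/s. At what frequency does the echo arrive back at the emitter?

The large building receives the sound from a moving source: f₁ = f₀ · v/(v + v_e) = 555 × 342/374.5 ≈ 507 Hz.
On the return leg the driver is a moving observer: f₂ = f₁ · (v − v_e)/v = 507 × 309.5/342 ≈ 459 Hz.

459 Hz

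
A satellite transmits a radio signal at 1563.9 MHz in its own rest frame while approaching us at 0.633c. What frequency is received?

Relativistic Doppler for frequency: f' = f₀ · √((1 + β)/(1 − β)).
f' = 1563.9 × √(1.6330/0.3670) = 1563.9 × 2.10941 ≈ 3298.9 MHz.

3298.9 MHz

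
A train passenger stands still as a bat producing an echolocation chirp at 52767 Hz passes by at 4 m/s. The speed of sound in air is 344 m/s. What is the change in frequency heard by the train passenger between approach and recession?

1227 Hz

Approaching: f₁ = f · v/(v − v_s) = 52767 × 344/340 ≈ 53388 Hz.
Receding: f₂ = f · v/(v + v_s) = 52767 × 344/348 ≈ 52160 Hz.
Drop: f₁ − f₂ = 2f·v·v_s/(v² − v_s²) = 2 × 52767 × 344 × 4/(344² − 4²) ≈ 1227 Hz.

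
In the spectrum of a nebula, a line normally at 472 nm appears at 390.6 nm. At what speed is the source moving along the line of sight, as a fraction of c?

λ'/λ₀ = 0.8275 < 1 (blueshift), so the source is approaching.
λ'/λ₀ = √((1 − β)/(1 + β)) for an approaching source ⇒ β = (1 − r²)/(1 + r²) with r = λ'/λ₀.
β = (1 − 0.6848)/(1 + 0.6848) ≈ 0.187.

0.187c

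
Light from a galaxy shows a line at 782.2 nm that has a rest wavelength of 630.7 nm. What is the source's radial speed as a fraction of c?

0.212

λ'/λ₀ = 1.2402 > 1 (redshift), so the source is receding.
λ'/λ₀ = √((1 + β)/(1 − β)) for a receding source ⇒ β = (r² − 1)/(r² + 1) with r = λ'/λ₀.
β = (1.5381 − 1)/(1.5381 + 1) ≈ 0.212.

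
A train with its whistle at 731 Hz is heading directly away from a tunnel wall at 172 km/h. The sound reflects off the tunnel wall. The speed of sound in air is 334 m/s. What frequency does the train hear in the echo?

172 km/h = 47.78 m/s.
The tunnel wall receives the sound from a moving source: f₁ = f₀ · v/(v + v_e) = 731 × 334/381.78 ≈ 640 Hz.
On the return leg the train is a moving observer: f₂ = f₁ · (v − v_e)/v = 640 × 286.22/334 ≈ 548 Hz.
Equivalently f₂ = f₀ · (v − v_e)/(v + v_e).

548 Hz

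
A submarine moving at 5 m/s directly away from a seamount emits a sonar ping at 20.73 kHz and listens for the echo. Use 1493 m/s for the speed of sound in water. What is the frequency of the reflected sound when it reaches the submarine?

The seamount receives the sound from a moving source: f₁ = f₀ · v/(v + v_e) = 20.73 × 1493/1498 ≈ 20.7 kHz.
On the return leg the submarine is a moving observer: f₂ = f₁ · (v − v_e)/v = 20.7 × 1488/1493 ≈ 20.6 kHz.
Equivalently f₂ = f₀ · (v − v_e)/(v + v_e).

20.6 kHz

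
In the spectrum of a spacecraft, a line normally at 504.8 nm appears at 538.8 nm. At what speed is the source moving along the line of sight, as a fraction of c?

λ'/λ₀ = 1.0674 > 1 (redshift), so the source is receding.
λ'/λ₀ = √((1 + β)/(1 − β)) for a receding source ⇒ β = (r² − 1)/(r² + 1) with r = λ'/λ₀.
β = (1.1392 − 1)/(1.1392 + 1) ≈ 0.065.

0.065c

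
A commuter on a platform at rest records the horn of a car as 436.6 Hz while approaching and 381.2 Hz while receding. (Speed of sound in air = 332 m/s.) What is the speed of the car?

22.5 m/s

f₁/f₂ = (v + v_s)/(v − v_s), so v_s = v · (f₁ − f₂)/(f₁ + f₂).
v_s = 332 × (436.6 − 381.2)/(436.6 + 381.2) = 332 × 55.4/817.8 ≈ 22.5 m/s.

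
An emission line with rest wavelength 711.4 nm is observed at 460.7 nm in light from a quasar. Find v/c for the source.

λ'/λ₀ = 0.6476 < 1 (blueshift), so the source is approaching.
λ'/λ₀ = √((1 − β)/(1 + β)) for an approaching source ⇒ β = (1 − r²)/(1 + r²) with r = λ'/λ₀.
β = (1 − 0.4194)/(1 + 0.4194) ≈ 0.409.

0.409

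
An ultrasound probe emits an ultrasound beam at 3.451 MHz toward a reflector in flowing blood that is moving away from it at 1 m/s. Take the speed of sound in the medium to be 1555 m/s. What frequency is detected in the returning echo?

At the reflector in flowing blood (a moving observer), f₁ = f₀ · (v − u)/v = 3.451 × 1554/1555 ≈ 3.449 MHz.
The reflection then acts as a moving source: f₂ = f₁ · v/(v + u) ≈ 3.447 MHz.

3.447 MHz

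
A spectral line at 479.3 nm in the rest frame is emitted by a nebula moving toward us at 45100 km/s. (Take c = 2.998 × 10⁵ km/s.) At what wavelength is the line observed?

β = v/c = 45100/299800 = 0.1504.
Relativistic Doppler for wavelength: λ' = λ₀ · √((1 − β)/(1 + β)).
λ' = 479.3 × √(0.8496/1.1504) = 479.3 × 0.85935 ≈ 411.9 nm.

411.9 nm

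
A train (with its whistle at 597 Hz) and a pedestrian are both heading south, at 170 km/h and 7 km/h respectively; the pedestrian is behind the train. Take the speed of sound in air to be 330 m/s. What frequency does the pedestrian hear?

525 Hz

170 km/h = 47.22 m/s; 7 km/h = 1.944 m/s.
The pedestrian is behind, so the train is moving away from it while the pedestrian is moving toward the train.
Both move, so f' = f · (v + v_o)/(v + v_s).
f' = 597 × (330 + 1.944)/(330 + 47.22) = 597 × 331.94/377.22 ≈ 525 Hz.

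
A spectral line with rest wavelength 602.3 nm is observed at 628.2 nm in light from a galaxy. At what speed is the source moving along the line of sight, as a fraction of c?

0.042

λ'/λ₀ = 1.0430 > 1 (redshift), so the source is receding.
λ'/λ₀ = √((1 + β)/(1 − β)) for a receding source ⇒ β = (r² − 1)/(r² + 1) with r = λ'/λ₀.
β = (1.0879 − 1)/(1.0879 + 1) ≈ 0.042.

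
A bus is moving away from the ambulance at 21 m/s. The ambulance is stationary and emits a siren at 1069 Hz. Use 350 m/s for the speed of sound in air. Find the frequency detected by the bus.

Moving observer, stationary source: f' = f · (v − v_o)/v.
f' = 1069 × (350 − 21)/350 = 1069 × 329/350 ≈ 1005 Hz.

1005 Hz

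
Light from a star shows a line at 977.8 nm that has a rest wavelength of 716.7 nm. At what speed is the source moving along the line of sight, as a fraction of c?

0.301

λ'/λ₀ = 1.3643 > 1 (redshift), so the source is receding.
λ'/λ₀ = √((1 + β)/(1 − β)) for a receding source ⇒ β = (r² − 1)/(r² + 1) with r = λ'/λ₀.
β = (1.8613 − 1)/(1.8613 + 1) ≈ 0.301.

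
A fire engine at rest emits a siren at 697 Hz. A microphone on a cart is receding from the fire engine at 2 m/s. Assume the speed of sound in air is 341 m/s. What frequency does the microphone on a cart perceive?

693 Hz

Moving observer, stationary source: f' = f · (v − v_o)/v.
f' = 697 × (341 − 2)/341 = 697 × 339/341 ≈ 693 Hz.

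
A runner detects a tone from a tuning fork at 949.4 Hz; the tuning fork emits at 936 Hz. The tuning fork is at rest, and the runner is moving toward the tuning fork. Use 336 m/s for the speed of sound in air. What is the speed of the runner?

f' = f · (v + v_o)/v ⇒ v_o = v · |f'/f − 1|.
v_o = 336 × |949.4/936 − 1| = 336 × 0.01432 ≈ 4.8 m/s.

4.8 m/s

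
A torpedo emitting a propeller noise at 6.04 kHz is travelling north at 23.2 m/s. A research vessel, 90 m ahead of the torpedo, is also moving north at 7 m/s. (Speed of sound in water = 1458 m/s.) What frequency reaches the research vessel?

6.11 kHz

The research vessel is ahead, so the torpedo is moving toward it while the research vessel is moving away from the torpedo.
Both move, so f' = f · (v − v_o)/(v − v_s).
f' = 6.04 × (1458 − 7)/(1458 − 23.2) = 6.04 × 1451/1434.8 ≈ 6.11 kHz.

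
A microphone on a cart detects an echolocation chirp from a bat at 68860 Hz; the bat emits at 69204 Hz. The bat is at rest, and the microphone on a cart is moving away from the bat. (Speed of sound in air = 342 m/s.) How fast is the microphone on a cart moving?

1.70 m/s

f' = f · (v − v_o)/v ⇒ v_o = v · |f'/f − 1|.
v_o = 342 × |68860/69204 − 1| = 342 × 0.004971 ≈ 1.70 m/s.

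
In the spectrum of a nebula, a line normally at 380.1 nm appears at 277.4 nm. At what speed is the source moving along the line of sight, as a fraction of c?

λ'/λ₀ = 0.7298 < 1 (blueshift), so the source is approaching.
λ'/λ₀ = √((1 − β)/(1 + β)) for an approaching source ⇒ β = (1 − r²)/(1 + r²) with r = λ'/λ₀.
β = (1 − 0.5326)/(1 + 0.5326) ≈ 0.305.

0.305c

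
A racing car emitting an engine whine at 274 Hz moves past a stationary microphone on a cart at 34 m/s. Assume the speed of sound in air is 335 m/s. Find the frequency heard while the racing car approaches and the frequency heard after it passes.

305 Hz approaching; 249 Hz receding

Approaching: f₁ = f · v/(v − v_s) = 274 × 335/301 ≈ 305 Hz.
Receding: f₂ = f · v/(v + v_s) = 274 × 335/369 ≈ 249 Hz.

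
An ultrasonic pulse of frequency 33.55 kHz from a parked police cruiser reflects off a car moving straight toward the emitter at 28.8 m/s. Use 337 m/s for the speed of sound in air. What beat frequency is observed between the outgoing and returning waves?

At the car (a moving observer), f₁ = f₀ · (v + u)/v = 33.55 × 365.8/337 ≈ 36.42 kHz.
On reflection it acts as a source moving toward the stationary detector: f₂ = f₁ · v/(v − u) = 36.42 × 337/308.2 ≈ 39.82 kHz.
Equivalently f₂ = f₀ · (v + u)/(v − u).
Beat frequency (with f₀ = 33550 Hz): |f₂ − f₀| = 2u·f₀/(v − u) = 2 × 28.8 × 33550/308.2 ≈ 6270 Hz.

6270 Hz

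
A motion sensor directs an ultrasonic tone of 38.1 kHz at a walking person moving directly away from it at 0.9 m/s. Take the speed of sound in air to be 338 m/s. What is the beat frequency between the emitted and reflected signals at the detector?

At the walking person (a moving observer), f₁ = f₀ · (v − u)/v = 38.1 × 337.1/338 ≈ 37.999 kHz.
The reflection then acts as a moving source: f₂ = f₁ · v/(v + u) ≈ 37.898 kHz.
Equivalently f₂ = f₀ · (v − u)/(v + u).
Beat frequency (with f₀ = 38100 Hz): |f₂ − f₀| = 2u·f₀/(v + u) = 2 × 0.9 × 38100/338.9 ≈ 202 Hz.

202 Hz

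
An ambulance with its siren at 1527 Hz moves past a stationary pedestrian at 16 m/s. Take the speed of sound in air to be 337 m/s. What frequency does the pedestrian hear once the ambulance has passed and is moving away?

Receding: f₂ = f · v/(v + v_s) = 1527 × 337/353 ≈ 1458 Hz.

1458 Hz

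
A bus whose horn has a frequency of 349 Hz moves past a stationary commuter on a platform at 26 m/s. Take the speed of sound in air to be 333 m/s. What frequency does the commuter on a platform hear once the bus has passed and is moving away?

324 Hz

Receding: f₂ = f · v/(v + v_s) = 349 × 333/359 ≈ 324 Hz.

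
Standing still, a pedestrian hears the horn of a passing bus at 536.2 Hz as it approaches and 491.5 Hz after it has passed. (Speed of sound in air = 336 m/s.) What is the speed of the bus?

f₁/f₂ = (v + v_s)/(v − v_s), so v_s = v · (f₁ − f₂)/(f₁ + f₂).
v_s = 336 × (536.2 − 491.5)/(536.2 + 491.5) = 336 × 44.7/1027.7 ≈ 14.6 m/s.

14.6 m/s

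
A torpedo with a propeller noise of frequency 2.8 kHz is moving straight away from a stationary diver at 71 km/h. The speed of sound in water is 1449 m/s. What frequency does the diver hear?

71 km/h = 19.72 m/s.
Moving source, stationary observer: f' = f · v/(v + v_s) since the source is receding.
f' = 2.8 × 1449/(1449 + 19.72) = 2.8 × 1449/1469 ≈ 2.76 kHz.

2.76 kHz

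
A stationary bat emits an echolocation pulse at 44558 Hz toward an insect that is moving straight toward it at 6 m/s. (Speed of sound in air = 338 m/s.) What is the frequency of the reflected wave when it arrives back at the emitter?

The insect first receives the wave as a moving observer: f₁ = f₀ · (v + u)/v = 44558 × (338 + 6)/338 ≈ 45349 Hz.
On reflection it acts as a source moving toward the stationary detector: f₂ = f₁ · v/(v − u) = 45349 × 338/332 ≈ 46169 Hz.
Equivalently f₂ = f₀ · (v + u)/(v − u).

46169 Hz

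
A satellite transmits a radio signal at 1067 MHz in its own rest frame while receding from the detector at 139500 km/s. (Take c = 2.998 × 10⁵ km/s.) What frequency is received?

644.5 MHz

β = v/c = 139500/299800 = 0.4653.
Relativistic Doppler for frequency: f' = f₀ · √((1 − β)/(1 + β)).
f' = 1067 × √(0.5347/1.4653) = 1067 × 0.60407 ≈ 644.5 MHz.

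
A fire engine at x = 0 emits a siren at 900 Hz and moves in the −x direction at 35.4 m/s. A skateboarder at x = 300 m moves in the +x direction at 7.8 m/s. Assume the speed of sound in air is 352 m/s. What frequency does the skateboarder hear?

The observer lies on the +x side, so the source is heading away from the observer and the observer is heading away from the source.
With source receding and observer receding, f' = f · (v − v_o)/(v + v_s).
f' = 900 × (352 − 7.8)/(352 + 35.4) = 900 × 344.2/387.4 ≈ 800 Hz.

800 Hz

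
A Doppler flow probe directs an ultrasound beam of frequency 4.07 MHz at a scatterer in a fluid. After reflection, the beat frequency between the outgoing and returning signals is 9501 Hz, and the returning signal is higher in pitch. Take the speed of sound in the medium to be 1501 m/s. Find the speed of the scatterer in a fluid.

Double Doppler shift off a moving reflector: f₂ = f₀ · (v + u)/(v − u) (u > 0 toward emitter).
Returning signal is higher, so f₂ = f₀ + Δf = 4070000 + 9501 = 4079501 Hz.
Rearranging, u = v · (f₂ − f₀)/(f₂ + f₀) = 1501 × 9501/8149501 ≈ 1.75 m/s.
So the scatterer in a fluid is moving at 1.75 m/s toward the emitter.

1.75 m/s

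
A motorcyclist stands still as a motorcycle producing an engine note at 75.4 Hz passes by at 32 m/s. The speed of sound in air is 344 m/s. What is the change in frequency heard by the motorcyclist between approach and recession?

14.2 Hz

Approaching: f₁ = f · v/(v − v_s) = 75.4 × 344/312 ≈ 83.1 Hz.
Receding: f₂ = f · v/(v + v_s) = 75.4 × 344/376 ≈ 69.0 Hz.
Drop: f₁ − f₂ = 2f·v·v_s/(v² − v_s²) = 2 × 75.4 × 344 × 32/(344² − 32²) ≈ 14.2 Hz.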